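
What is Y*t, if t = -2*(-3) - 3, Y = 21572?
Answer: 64716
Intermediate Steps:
t = 3 (t = 6 - 3 = 3)
Y*t = 21572*3 = 64716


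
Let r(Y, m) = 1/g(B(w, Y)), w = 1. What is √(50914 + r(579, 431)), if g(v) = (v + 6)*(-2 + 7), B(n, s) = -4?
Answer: 71*√1010/10 ≈ 225.64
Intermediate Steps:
g(v) = 30 + 5*v (g(v) = (6 + v)*5 = 30 + 5*v)
r(Y, m) = ⅒ (r(Y, m) = 1/(30 + 5*(-4)) = 1/(30 - 20) = 1/10 = ⅒)
√(50914 + r(579, 431)) = √(50914 + ⅒) = √(509141/10) = 71*√1010/10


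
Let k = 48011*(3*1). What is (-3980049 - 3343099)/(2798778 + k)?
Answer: -7323148/2942811 ≈ -2.4885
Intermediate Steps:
k = 144033 (k = 48011*3 = 144033)
(-3980049 - 3343099)/(2798778 + k) = (-3980049 - 3343099)/(2798778 + 144033) = -7323148/2942811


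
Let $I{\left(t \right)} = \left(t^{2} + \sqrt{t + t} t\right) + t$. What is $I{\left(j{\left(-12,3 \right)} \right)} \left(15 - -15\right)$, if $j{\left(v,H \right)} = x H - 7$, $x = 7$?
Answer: $6300 + 840 \sqrt{7} \approx 8522.4$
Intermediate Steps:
$j{\left(v,H \right)} = -7 + 7 H$ ($j{\left(v,H \right)} = 7 H - 7 = -7 + 7 H$)
$I{\left(t \right)} = t + t^{2} + \sqrt{2} t^{\frac{3}{2}}$ ($I{\left(t \right)} = \left(t^{2} + \sqrt{2 t} t\right) + t = \left(t^{2} + \sqrt{2} \sqrt{t} t\right) + t = \left(t^{2} + \sqrt{2} t^{\frac{3}{2}}\right) + t = t + t^{2} + \sqrt{2} t^{\frac{3}{2}}$)
$I{\left(j{\left(-12,3 \right)} \right)} \left(15 - -15\right) = \left(\left(-7 + 7 \cdot 3\right) + \left(-7 + 7 \cdot 3\right)^{2} + \sqrt{2} \left(-7 + 7 \cdot 3\right)^{\frac{3}{2}}\right) \left(15 - -15\right) = \left(\left(-7 + 21\right) + \left(-7 + 21\right)^{2} + \sqrt{2} \left(-7 + 21\right)^{\frac{3}{2}}\right) \left(15 + 15\right) = \left(14 + 14^{2} + \sqrt{2} \cdot 14^{\frac{3}{2}}\right) 30 = \left(14 + 196 + \sqrt{2} \cdot 14 \sqrt{14}\right) 30 = \left(14 + 196 + 28 \sqrt{7}\right) 30 = \left(210 + 28 \sqrt{7}\right) 30 = 6300 + 840 \sqrt{7}$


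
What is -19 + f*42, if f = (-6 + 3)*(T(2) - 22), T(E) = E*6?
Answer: 1241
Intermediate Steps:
T(E) = 6*E
f = 30 (f = (-6 + 3)*(6*2 - 22) = -3*(12 - 22) = -3*(-10) = 30)
-19 + f*42 = -19 + 30*42 = -19 + 1260 = 1241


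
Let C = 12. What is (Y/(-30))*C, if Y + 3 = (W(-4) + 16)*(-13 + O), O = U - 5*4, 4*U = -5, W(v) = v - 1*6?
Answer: 417/5 ≈ 83.400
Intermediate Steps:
W(v) = -6 + v (W(v) = v - 6 = -6 + v)
U = -5/4 (U = (1/4)*(-5) = -5/4 ≈ -1.2500)
O = -85/4 (O = -5/4 - 5*4 = -5/4 - 20 = -85/4 ≈ -21.250)
Y = -417/2 (Y = -3 + ((-6 - 4) + 16)*(-13 - 85/4) = -3 + (-10 + 16)*(-137/4) = -3 + 6*(-137/4) = -3 - 411/2 = -417/2 ≈ -208.50)
(Y/(-30))*C = (-417/2/(-30))*12 = -1/30*(-417/2)*12 = (139/20)*12 = 417/5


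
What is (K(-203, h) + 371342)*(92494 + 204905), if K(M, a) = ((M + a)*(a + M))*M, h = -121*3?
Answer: -19230094731474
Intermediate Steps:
h = -363
K(M, a) = M*(M + a)² (K(M, a) = ((M + a)*(M + a))*M = (M + a)²*M = M*(M + a)²)
(K(-203, h) + 371342)*(92494 + 204905) = (-203*(-203 - 363)² + 371342)*(92494 + 204905) = (-203*(-566)² + 371342)*297399 = (-203*320356 + 371342)*297399 = (-65032268 + 371342)*297399 = -64660926*297399 = -19230094731474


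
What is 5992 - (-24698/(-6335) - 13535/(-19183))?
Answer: 727614109601/121524305 ≈ 5987.4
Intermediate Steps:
5992 - (-24698/(-6335) - 13535/(-19183)) = 5992 - (-24698*(-1/6335) - 13535*(-1/19183)) = 5992 - (24698/6335 + 13535/19183) = 5992 - 1*559525959/121524305 = 5992 - 559525959/121524305 = 727614109601/121524305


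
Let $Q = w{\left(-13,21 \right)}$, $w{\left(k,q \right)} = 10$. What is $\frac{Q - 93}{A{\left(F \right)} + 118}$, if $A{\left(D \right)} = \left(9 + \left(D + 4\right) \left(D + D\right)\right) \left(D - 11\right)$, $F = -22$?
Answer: $\frac{83}{26315} \approx 0.0031541$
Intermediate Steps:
$Q = 10$
$A{\left(D \right)} = \left(-11 + D\right) \left(9 + 2 D \left(4 + D\right)\right)$ ($A{\left(D \right)} = \left(9 + \left(4 + D\right) 2 D\right) \left(-11 + D\right) = \left(9 + 2 D \left(4 + D\right)\right) \left(-11 + D\right) = \left(-11 + D\right) \left(9 + 2 D \left(4 + D\right)\right)$)
$\frac{Q - 93}{A{\left(F \right)} + 118} = \frac{10 - 93}{\left(-99 - -1738 - 14 \left(-22\right)^{2} + 2 \left(-22\right)^{3}\right) + 118} = - \frac{83}{\left(-99 + 1738 - 6776 + 2 \left(-10648\right)\right) + 118} = - \frac{83}{\left(-99 + 1738 - 6776 - 21296\right) + 118} = - \frac{83}{-26433 + 118} = - \frac{83}{-26315} = \left(-83\right) \left(- \frac{1}{26315}\right) = \frac{83}{26315}$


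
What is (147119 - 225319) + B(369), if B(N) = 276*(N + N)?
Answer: 125488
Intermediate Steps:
B(N) = 552*N (B(N) = 276*(2*N) = 552*N)
(147119 - 225319) + B(369) = (147119 - 225319) + 552*369 = -78200 + 203688 = 125488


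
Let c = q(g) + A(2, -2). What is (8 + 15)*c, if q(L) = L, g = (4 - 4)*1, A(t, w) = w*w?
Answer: 92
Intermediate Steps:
A(t, w) = w²
g = 0 (g = 0*1 = 0)
c = 4 (c = 0 + (-2)² = 0 + 4 = 4)
(8 + 15)*c = (8 + 15)*4 = 23*4 = 92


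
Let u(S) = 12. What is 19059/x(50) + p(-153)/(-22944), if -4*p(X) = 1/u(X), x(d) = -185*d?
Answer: -10494948079/5093568000 ≈ -2.0604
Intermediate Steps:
p(X) = -1/48 (p(X) = -1/4/12 = -1/4*1/12 = -1/48)
19059/x(50) + p(-153)/(-22944) = 19059/((-185*50)) - 1/48/(-22944) = 19059/(-9250) - 1/48*(-1/22944) = 19059*(-1/9250) + 1/1101312 = -19059/9250 + 1/1101312 = -10494948079/5093568000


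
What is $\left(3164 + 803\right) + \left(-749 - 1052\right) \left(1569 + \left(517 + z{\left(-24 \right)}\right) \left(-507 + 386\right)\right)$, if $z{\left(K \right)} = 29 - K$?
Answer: $121393168$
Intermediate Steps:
$\left(3164 + 803\right) + \left(-749 - 1052\right) \left(1569 + \left(517 + z{\left(-24 \right)}\right) \left(-507 + 386\right)\right) = \left(3164 + 803\right) + \left(-749 - 1052\right) \left(1569 + \left(517 + \left(29 - -24\right)\right) \left(-507 + 386\right)\right) = 3967 - 1801 \left(1569 + \left(517 + \left(29 + 24\right)\right) \left(-121\right)\right) = 3967 - 1801 \left(1569 + \left(517 + 53\right) \left(-121\right)\right) = 3967 - 1801 \left(1569 + 570 \left(-121\right)\right) = 3967 - 1801 \left(1569 - 68970\right) = 3967 - -121389201 = 3967 + 121389201 = 121393168$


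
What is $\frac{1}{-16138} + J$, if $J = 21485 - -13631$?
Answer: $\frac{566702007}{16138} \approx 35116.0$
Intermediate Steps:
$J = 35116$ ($J = 21485 + 13631 = 35116$)
$\frac{1}{-16138} + J = \frac{1}{-16138} + 35116 = - \frac{1}{16138} + 35116 = \frac{566702007}{16138}$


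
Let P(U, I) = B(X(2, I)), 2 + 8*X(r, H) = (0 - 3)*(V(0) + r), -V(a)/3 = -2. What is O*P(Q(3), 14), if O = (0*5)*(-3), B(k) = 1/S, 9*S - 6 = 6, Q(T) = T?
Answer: 0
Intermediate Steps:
V(a) = 6 (V(a) = -3*(-2) = 6)
S = 4/3 (S = ⅔ + (⅑)*6 = ⅔ + ⅔ = 4/3 ≈ 1.3333)
X(r, H) = -5/2 - 3*r/8 (X(r, H) = -¼ + ((0 - 3)*(6 + r))/8 = -¼ + (-3*(6 + r))/8 = -¼ + (-18 - 3*r)/8 = -¼ + (-9/4 - 3*r/8) = -5/2 - 3*r/8)
B(k) = ¾ (B(k) = 1/(4/3) = ¾)
P(U, I) = ¾
O = 0 (O = 0*(-3) = 0)
O*P(Q(3), 14) = 0*(¾) = 0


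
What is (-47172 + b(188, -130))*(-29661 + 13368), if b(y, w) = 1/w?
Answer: 99914557773/130 ≈ 7.6857e+8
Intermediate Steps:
(-47172 + b(188, -130))*(-29661 + 13368) = (-47172 + 1/(-130))*(-29661 + 13368) = (-47172 - 1/130)*(-16293) = -6132361/130*(-16293) = 99914557773/130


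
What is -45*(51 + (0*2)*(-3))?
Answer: -2295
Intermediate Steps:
-45*(51 + (0*2)*(-3)) = -45*(51 + 0*(-3)) = -45*(51 + 0) = -45*51 = -2295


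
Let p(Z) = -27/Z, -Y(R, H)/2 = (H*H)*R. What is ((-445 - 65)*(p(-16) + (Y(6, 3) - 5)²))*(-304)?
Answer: 1979967390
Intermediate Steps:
Y(R, H) = -2*R*H² (Y(R, H) = -2*H*H*R = -2*H²*R = -2*R*H²)
((-445 - 65)*(p(-16) + (Y(6, 3) - 5)²))*(-304) = ((-445 - 65)*(-27/(-16) + (-2*6*3² - 5)²))*(-304) = -510*(-27*(-1/16) + (-2*6*9 - 5)²)*(-304) = -510*(27/16 + (-108 - 5)²)*(-304) = -510*(27/16 + (-113)²)*(-304) = -510*(27/16 + 12769)*(-304) = -510*204331/16*(-304) = -52104405/8*(-304) = 1979967390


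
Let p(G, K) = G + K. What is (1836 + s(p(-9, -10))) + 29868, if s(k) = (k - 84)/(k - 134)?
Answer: 4850815/153 ≈ 31705.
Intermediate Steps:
s(k) = (-84 + k)/(-134 + k)
(1836 + s(p(-9, -10))) + 29868 = (1836 + (-84 + (-9 - 10))/(-134 + (-9 - 10))) + 29868 = (1836 + (-84 - 19)/(-134 - 19)) + 29868 = (1836 - 103/(-153)) + 29868 = (1836 - 1/153*(-103)) + 29868 = (1836 + 103/153) + 29868 = 281011/153 + 29868 = 4850815/153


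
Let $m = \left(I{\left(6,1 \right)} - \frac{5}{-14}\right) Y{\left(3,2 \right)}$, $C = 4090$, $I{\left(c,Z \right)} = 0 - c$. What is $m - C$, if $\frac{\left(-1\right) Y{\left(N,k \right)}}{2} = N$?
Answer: $- \frac{28393}{7} \approx -4056.1$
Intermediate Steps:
$Y{\left(N,k \right)} = - 2 N$
$I{\left(c,Z \right)} = - c$
$m = \frac{237}{7}$ ($m = \left(\left(-1\right) 6 - \frac{5}{-14}\right) \left(\left(-2\right) 3\right) = \left(-6 - - \frac{5}{14}\right) \left(-6\right) = \left(-6 + \frac{5}{14}\right) \left(-6\right) = \left(- \frac{79}{14}\right) \left(-6\right) = \frac{237}{7} \approx 33.857$)
$m - C = \frac{237}{7} - 4090 = - \frac{28393}{7}$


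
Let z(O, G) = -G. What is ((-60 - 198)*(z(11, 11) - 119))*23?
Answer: 771420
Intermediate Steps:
((-60 - 198)*(z(11, 11) - 119))*23 = ((-60 - 198)*(-1*11 - 119))*23 = -258*(-11 - 119)*23 = -258*(-130)*23 = 33540*23 = 771420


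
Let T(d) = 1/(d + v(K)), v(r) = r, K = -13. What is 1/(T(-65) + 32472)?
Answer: 78/2532815 ≈ 3.0796e-5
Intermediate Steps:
T(d) = 1/(-13 + d) (T(d) = 1/(d - 13) = 1/(-13 + d))
1/(T(-65) + 32472) = 1/(1/(-13 - 65) + 32472) = 1/(1/(-78) + 32472) = 1/(-1/78 + 32472) = 1/(2532815/78) = 78/2532815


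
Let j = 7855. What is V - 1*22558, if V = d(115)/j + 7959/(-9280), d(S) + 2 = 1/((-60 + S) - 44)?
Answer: -723542340779/32073536 ≈ -22559.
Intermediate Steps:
d(S) = -2 + 1/(-104 + S) (d(S) = -2 + 1/((-60 + S) - 44) = -2 + 1/(-104 + S))
V = -27515691/32073536 (V = ((209 - 2*115)/(-104 + 115))/7855 + 7959/(-9280) = ((209 - 230)/11)*(1/7855) + 7959*(-1/9280) = ((1/11)*(-21))*(1/7855) - 7959/9280 = -21/11*1/7855 - 7959/9280 = -21/86405 - 7959/9280 = -27515691/32073536 ≈ -0.85789)
V - 1*22558 = -27515691/32073536 - 1*22558 = -27515691/32073536 - 22558 = -723542340779/32073536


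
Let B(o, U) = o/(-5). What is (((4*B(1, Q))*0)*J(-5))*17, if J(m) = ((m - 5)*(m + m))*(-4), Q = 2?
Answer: 0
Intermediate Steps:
J(m) = -8*m*(-5 + m) (J(m) = ((-5 + m)*(2*m))*(-4) = (2*m*(-5 + m))*(-4) = -8*m*(-5 + m))
B(o, U) = -o/5 (B(o, U) = o*(-⅕) = -o/5)
(((4*B(1, Q))*0)*J(-5))*17 = (((4*(-⅕*1))*0)*(8*(-5)*(5 - 1*(-5))))*17 = (((4*(-⅕))*0)*(8*(-5)*(5 + 5)))*17 = ((-⅘*0)*(8*(-5)*10))*17 = (0*(-400))*17 = 0*17 = 0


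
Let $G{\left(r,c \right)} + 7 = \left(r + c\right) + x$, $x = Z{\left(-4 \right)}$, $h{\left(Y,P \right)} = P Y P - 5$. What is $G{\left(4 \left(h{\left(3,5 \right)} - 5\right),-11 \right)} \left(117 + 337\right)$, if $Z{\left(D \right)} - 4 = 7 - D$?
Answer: $116678$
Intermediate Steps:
$h{\left(Y,P \right)} = -5 + Y P^{2}$ ($h{\left(Y,P \right)} = Y P^{2} - 5 = -5 + Y P^{2}$)
$Z{\left(D \right)} = 11 - D$ ($Z{\left(D \right)} = 4 - \left(-7 + D\right) = 11 - D$)
$x = 15$ ($x = 11 - -4 = 11 + 4 = 15$)
$G{\left(r,c \right)} = 8 + c + r$ ($G{\left(r,c \right)} = -7 + \left(\left(r + c\right) + 15\right) = -7 + \left(\left(c + r\right) + 15\right) = -7 + \left(15 + c + r\right) = 8 + c + r$)
$G{\left(4 \left(h{\left(3,5 \right)} - 5\right),-11 \right)} \left(117 + 337\right) = \left(8 - 11 + 4 \left(\left(-5 + 3 \cdot 5^{2}\right) - 5\right)\right) \left(117 + 337\right) = \left(8 - 11 + 4 \left(\left(-5 + 3 \cdot 25\right) - 5\right)\right) 454 = \left(8 - 11 + 4 \left(\left(-5 + 75\right) - 5\right)\right) 454 = \left(8 - 11 + 4 \left(70 - 5\right)\right) 454 = \left(8 - 11 + 4 \cdot 65\right) 454 = \left(8 - 11 + 260\right) 454 = 257 \cdot 454 = 116678$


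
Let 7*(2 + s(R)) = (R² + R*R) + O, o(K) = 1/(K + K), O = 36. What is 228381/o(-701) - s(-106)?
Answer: -2241353628/7 ≈ -3.2019e+8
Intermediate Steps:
o(K) = 1/(2*K)
s(R) = 22/7 + 2*R²/7 (s(R) = -2 + ((R² + R*R) + 36)/7 = -2 + ((R² + R²) + 36)/7 = -2 + (2*R² + 36)/7 = -2 + (36 + 2*R²)/7 = -2 + (36/7 + 2*R²/7) = 22/7 + 2*R²/7)
228381/o(-701) - s(-106) = 228381/(((½)/(-701))) - (22/7 + (2/7)*(-106)²) = 228381/(((½)*(-1/701))) - (22/7 + (2/7)*11236) = 228381/(-1/1402) - (22/7 + 22472/7) = 228381*(-1402) - 1*22494/7 = -320190162 - 22494/7 = -2241353628/7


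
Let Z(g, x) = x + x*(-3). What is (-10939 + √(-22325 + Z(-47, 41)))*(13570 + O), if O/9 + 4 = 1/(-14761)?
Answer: -2185342717735/14761 + 199775365*I*√22407/14761 ≈ -1.4805e+8 + 2.0259e+6*I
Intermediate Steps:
Z(g, x) = -2*x (Z(g, x) = x - 3*x = -2*x)
O = -531405/14761 (O = -36 + 9/(-14761) = -36 + 9*(-1/14761) = -36 - 9/14761 = -531405/14761 ≈ -36.001)
(-10939 + √(-22325 + Z(-47, 41)))*(13570 + O) = (-10939 + √(-22325 - 2*41))*(13570 - 531405/14761) = (-10939 + √(-22325 - 82))*(199775365/14761) = (-10939 + √(-22407))*(199775365/14761) = (-10939 + I*√22407)*(199775365/14761) = -2185342717735/14761 + 199775365*I*√22407/14761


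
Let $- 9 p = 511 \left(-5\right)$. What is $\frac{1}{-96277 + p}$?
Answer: $- \frac{9}{863938} \approx -1.0417 \cdot 10^{-5}$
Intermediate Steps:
$p = \frac{2555}{9}$ ($p = - \frac{511 \left(-5\right)}{9} = \left(- \frac{1}{9}\right) \left(-2555\right) = \frac{2555}{9} \approx 283.89$)
$\frac{1}{-96277 + p} = \frac{1}{-96277 + \frac{2555}{9}} = \frac{1}{- \frac{863938}{9}} = - \frac{9}{863938}$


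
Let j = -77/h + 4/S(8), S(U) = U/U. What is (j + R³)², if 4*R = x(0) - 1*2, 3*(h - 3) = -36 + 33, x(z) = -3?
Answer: 5442889/4096 ≈ 1328.8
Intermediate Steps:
S(U) = 1
h = 2 (h = 3 + (-36 + 33)/3 = 3 + (⅓)*(-3) = 3 - 1 = 2)
j = -69/2 (j = -77/2 + 4/1 = -77*½ + 4*1 = -77/2 + 4 = -69/2 ≈ -34.500)
R = -5/4 (R = (-3 - 1*2)/4 = (-3 - 2)/4 = (¼)*(-5) = -5/4 ≈ -1.2500)
(j + R³)² = (-69/2 + (-5/4)³)² = (-69/2 - 125/64)² = (-2333/64)² = 5442889/4096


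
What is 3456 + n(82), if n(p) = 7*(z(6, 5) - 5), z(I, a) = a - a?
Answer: 3421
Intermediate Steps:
z(I, a) = 0
n(p) = -35 (n(p) = 7*(0 - 5) = 7*(-5) = -35)
3456 + n(82) = 3456 - 35 = 3421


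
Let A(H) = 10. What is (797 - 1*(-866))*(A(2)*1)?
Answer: 16630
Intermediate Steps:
(797 - 1*(-866))*(A(2)*1) = (797 - 1*(-866))*(10*1) = (797 + 866)*10 = 1663*10 = 16630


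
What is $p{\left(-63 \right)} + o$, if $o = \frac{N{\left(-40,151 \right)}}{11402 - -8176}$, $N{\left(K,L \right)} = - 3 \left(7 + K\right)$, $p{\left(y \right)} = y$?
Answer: $- \frac{411105}{6526} \approx -62.995$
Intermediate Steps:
$N{\left(K,L \right)} = -21 - 3 K$
$o = \frac{33}{6526}$ ($o = \frac{-21 - -120}{11402 - -8176} = \frac{-21 + 120}{11402 + 8176} = \frac{99}{19578} = 99 \cdot \frac{1}{19578} = \frac{33}{6526} \approx 0.0050567$)
$p{\left(-63 \right)} + o = -63 + \frac{33}{6526} = - \frac{411105}{6526}$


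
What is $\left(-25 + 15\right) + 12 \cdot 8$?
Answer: $86$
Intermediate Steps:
$\left(-25 + 15\right) + 12 \cdot 8 = -10 + 96 = 86$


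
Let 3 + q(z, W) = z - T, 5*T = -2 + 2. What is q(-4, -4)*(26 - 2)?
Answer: -168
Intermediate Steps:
T = 0 (T = (-2 + 2)/5 = (1/5)*0 = 0)
q(z, W) = -3 + z (q(z, W) = -3 + (z - 1*0) = -3 + (z + 0) = -3 + z)
q(-4, -4)*(26 - 2) = (-3 - 4)*(26 - 2) = -7*24 = -168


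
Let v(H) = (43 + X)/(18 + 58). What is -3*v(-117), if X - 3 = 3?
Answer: -147/76 ≈ -1.9342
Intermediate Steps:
X = 6 (X = 3 + 3 = 6)
v(H) = 49/76 (v(H) = (43 + 6)/(18 + 58) = 49/76)
-3*v(-117) = -3*49/76 = -147/76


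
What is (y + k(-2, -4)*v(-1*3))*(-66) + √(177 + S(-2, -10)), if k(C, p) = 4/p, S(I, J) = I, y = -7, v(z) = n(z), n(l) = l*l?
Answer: 1056 + 5*√7 ≈ 1069.2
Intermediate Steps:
n(l) = l²
v(z) = z²
(y + k(-2, -4)*v(-1*3))*(-66) + √(177 + S(-2, -10)) = (-7 + (4/(-4))*(-1*3)²)*(-66) + √(177 - 2) = (-7 + (4*(-¼))*(-3)²)*(-66) + √175 = (-7 - 1*9)*(-66) + 5*√7 = (-7 - 9)*(-66) + 5*√7 = -16*(-66) + 5*√7 = 1056 + 5*√7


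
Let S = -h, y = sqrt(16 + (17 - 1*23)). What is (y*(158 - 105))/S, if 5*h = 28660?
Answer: -53*sqrt(10)/5732 ≈ -0.029239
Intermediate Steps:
h = 5732 (h = (1/5)*28660 = 5732)
y = sqrt(10) (y = sqrt(16 + (17 - 23)) = sqrt(16 - 6) = sqrt(10) ≈ 3.1623)
S = -5732 (S = -1*5732 = -5732)
(y*(158 - 105))/S = (sqrt(10)*(158 - 105))/(-5732) = (sqrt(10)*53)*(-1/5732) = (53*sqrt(10))*(-1/5732) = -53*sqrt(10)/5732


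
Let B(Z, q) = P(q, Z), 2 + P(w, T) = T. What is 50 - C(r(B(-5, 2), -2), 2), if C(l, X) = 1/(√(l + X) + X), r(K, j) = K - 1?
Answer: 249/5 + I*√6/10 ≈ 49.8 + 0.24495*I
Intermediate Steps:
P(w, T) = -2 + T
B(Z, q) = -2 + Z
r(K, j) = -1 + K
C(l, X) = 1/(X + √(X + l)) (C(l, X) = 1/(√(X + l) + X) = 1/(X + √(X + l)))
50 - C(r(B(-5, 2), -2), 2) = 50 - 1/(2 + √(2 + (-1 + (-2 - 5)))) = 50 - 1/(2 + √(2 + (-1 - 7))) = 50 - 1/(2 + √(2 - 8)) = 50 - 1/(2 + √(-6)) = 50 - 1/(2 + I*√6)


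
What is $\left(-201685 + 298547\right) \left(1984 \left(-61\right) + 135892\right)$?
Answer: $1440144216$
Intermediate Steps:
$\left(-201685 + 298547\right) \left(1984 \left(-61\right) + 135892\right) = 96862 \left(-121024 + 135892\right) = 96862 \cdot 14868 = 1440144216$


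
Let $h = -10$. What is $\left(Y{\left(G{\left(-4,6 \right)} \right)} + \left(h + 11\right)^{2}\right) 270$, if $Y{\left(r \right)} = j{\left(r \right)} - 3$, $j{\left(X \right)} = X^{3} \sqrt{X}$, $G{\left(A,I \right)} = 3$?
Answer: $-540 + 7290 \sqrt{3} \approx 12087.0$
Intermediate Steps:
$j{\left(X \right)} = X^{\frac{7}{2}}$
$Y{\left(r \right)} = -3 + r^{\frac{7}{2}}$ ($Y{\left(r \right)} = r^{\frac{7}{2}} - 3 = -3 + r^{\frac{7}{2}}$)
$\left(Y{\left(G{\left(-4,6 \right)} \right)} + \left(h + 11\right)^{2}\right) 270 = \left(\left(-3 + 3^{\frac{7}{2}}\right) + \left(-10 + 11\right)^{2}\right) 270 = \left(\left(-3 + 27 \sqrt{3}\right) + 1^{2}\right) 270 = \left(\left(-3 + 27 \sqrt{3}\right) + 1\right) 270 = \left(-2 + 27 \sqrt{3}\right) 270 = -540 + 7290 \sqrt{3}$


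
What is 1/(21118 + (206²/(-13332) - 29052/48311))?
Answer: 161020563/3399822887719 ≈ 4.7361e-5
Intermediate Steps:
1/(21118 + (206²/(-13332) - 29052/48311)) = 1/(21118 + (42436*(-1/13332) - 29052*1/48311)) = 1/(21118 + (-10609/3333 - 29052/48311)) = 1/(21118 - 609361715/161020563) = 1/(3399822887719/161020563) = 161020563/3399822887719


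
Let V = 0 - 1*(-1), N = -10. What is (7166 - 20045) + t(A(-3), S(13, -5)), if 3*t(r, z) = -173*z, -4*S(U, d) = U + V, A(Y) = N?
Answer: -76063/6 ≈ -12677.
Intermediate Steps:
V = 1 (V = 0 + 1 = 1)
A(Y) = -10
S(U, d) = -¼ - U/4 (S(U, d) = -(U + 1)/4 = -(1 + U)/4 = -¼ - U/4)
t(r, z) = -173*z/3 (t(r, z) = (-173*z)/3 = -173*z/3)
(7166 - 20045) + t(A(-3), S(13, -5)) = (7166 - 20045) - 173*(-¼ - ¼*13)/3 = -12879 - 173*(-¼ - 13/4)/3 = -12879 - 173/3*(-7/2) = -12879 + 1211/6 = -76063/6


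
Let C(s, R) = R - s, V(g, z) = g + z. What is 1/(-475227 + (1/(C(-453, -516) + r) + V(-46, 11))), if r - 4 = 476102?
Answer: -476043/226245148265 ≈ -2.1041e-6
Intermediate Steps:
r = 476106 (r = 4 + 476102 = 476106)
1/(-475227 + (1/(C(-453, -516) + r) + V(-46, 11))) = 1/(-475227 + (1/((-516 - 1*(-453)) + 476106) + (-46 + 11))) = 1/(-475227 + (1/((-516 + 453) + 476106) - 35)) = 1/(-475227 + (1/(-63 + 476106) - 35)) = 1/(-475227 + (1/476043 - 35)) = 1/(-475227 - 16661504/476043) = 1/(-226245148265/476043) = -476043/226245148265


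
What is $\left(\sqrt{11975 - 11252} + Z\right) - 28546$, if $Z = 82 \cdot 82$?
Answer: $-21822 + \sqrt{723} \approx -21795.0$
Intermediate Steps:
$Z = 6724$
$\left(\sqrt{11975 - 11252} + Z\right) - 28546 = \left(\sqrt{11975 - 11252} + 6724\right) - 28546 = \left(\sqrt{723} + 6724\right) - 28546 = \left(6724 + \sqrt{723}\right) - 28546 = -21822 + \sqrt{723}$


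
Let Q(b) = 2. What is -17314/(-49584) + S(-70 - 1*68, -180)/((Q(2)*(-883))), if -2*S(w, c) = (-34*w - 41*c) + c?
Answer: 81350747/21891336 ≈ 3.7161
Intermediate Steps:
S(w, c) = 17*w + 20*c (S(w, c) = -((-34*w - 41*c) + c)/2 = -((-41*c - 34*w) + c)/2 = -(-40*c - 34*w)/2 = 17*w + 20*c)
-17314/(-49584) + S(-70 - 1*68, -180)/((Q(2)*(-883))) = -17314/(-49584) + (17*(-70 - 1*68) + 20*(-180))/((2*(-883))) = -17314*(-1/49584) + (17*(-70 - 68) - 3600)/(-1766) = 8657/24792 + (17*(-138) - 3600)*(-1/1766) = 8657/24792 + (-2346 - 3600)*(-1/1766) = 8657/24792 - 5946*(-1/1766) = 8657/24792 + 2973/883 = 81350747/21891336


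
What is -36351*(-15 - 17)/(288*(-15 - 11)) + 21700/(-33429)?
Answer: -135583931/869154 ≈ -156.00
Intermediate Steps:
-36351*(-15 - 17)/(288*(-15 - 11)) + 21700/(-33429) = -36351/((-26/(-32)*12)*24) + 21700*(-1/33429) = -36351/((-26*(-1/32)*12)*24) - 21700/33429 = -36351/(((13/16)*12)*24) - 21700/33429 = -36351/((39/4)*24) - 21700/33429 = -36351/234 - 21700/33429 = -36351*1/234 - 21700/33429 = -4039/26 - 21700/33429 = -135583931/869154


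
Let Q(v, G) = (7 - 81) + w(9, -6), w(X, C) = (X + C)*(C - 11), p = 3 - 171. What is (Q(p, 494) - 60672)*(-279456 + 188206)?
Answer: 5547726250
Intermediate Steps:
p = -168
w(X, C) = (-11 + C)*(C + X) (w(X, C) = (C + X)*(-11 + C) = (-11 + C)*(C + X))
Q(v, G) = -125 (Q(v, G) = (7 - 81) + ((-6)**2 - 11*(-6) - 11*9 - 6*9) = -74 + (36 + 66 - 99 - 54) = -74 - 51 = -125)
(Q(p, 494) - 60672)*(-279456 + 188206) = (-125 - 60672)*(-279456 + 188206) = -60797*(-91250) = 5547726250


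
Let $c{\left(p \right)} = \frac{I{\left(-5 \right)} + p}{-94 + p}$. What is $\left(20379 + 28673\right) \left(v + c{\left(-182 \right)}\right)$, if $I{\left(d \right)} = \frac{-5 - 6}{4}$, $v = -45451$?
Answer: $- \frac{615322574395}{276} \approx -2.2294 \cdot 10^{9}$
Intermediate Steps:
$I{\left(d \right)} = - \frac{11}{4}$ ($I{\left(d \right)} = \left(-5 - 6\right) \frac{1}{4} = \left(-11\right) \frac{1}{4} = - \frac{11}{4}$)
$c{\left(p \right)} = \frac{- \frac{11}{4} + p}{-94 + p}$
$\left(20379 + 28673\right) \left(v + c{\left(-182 \right)}\right) = \left(20379 + 28673\right) \left(-45451 + \frac{- \frac{11}{4} - 182}{-94 - 182}\right) = 49052 \left(-45451 + \frac{1}{-276} \left(- \frac{739}{4}\right)\right) = 49052 \left(-45451 - - \frac{739}{1104}\right) = 49052 \left(-45451 + \frac{739}{1104}\right) = 49052 \left(- \frac{50177165}{1104}\right) = - \frac{615322574395}{276}$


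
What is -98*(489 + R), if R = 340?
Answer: -81242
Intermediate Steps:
-98*(489 + R) = -98*(489 + 340) = -98*829 = -81242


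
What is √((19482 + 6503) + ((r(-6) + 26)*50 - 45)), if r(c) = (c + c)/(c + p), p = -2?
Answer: 3*√3035 ≈ 165.27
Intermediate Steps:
r(c) = 2*c/(-2 + c) (r(c) = (c + c)/(c - 2) = (2*c)/(-2 + c) = 2*c/(-2 + c))
√((19482 + 6503) + ((r(-6) + 26)*50 - 45)) = √((19482 + 6503) + ((2*(-6)/(-2 - 6) + 26)*50 - 45)) = √(25985 + ((2*(-6)/(-8) + 26)*50 - 45)) = √(25985 + ((2*(-6)*(-⅛) + 26)*50 - 45)) = √(25985 + ((3/2 + 26)*50 - 45)) = √(25985 + ((55/2)*50 - 45)) = √(25985 + (1375 - 45)) = √(25985 + 1330) = √27315 = 3*√3035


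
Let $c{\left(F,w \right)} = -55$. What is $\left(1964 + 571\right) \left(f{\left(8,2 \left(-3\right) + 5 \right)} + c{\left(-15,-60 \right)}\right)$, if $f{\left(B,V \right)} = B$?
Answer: $-119145$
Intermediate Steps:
$\left(1964 + 571\right) \left(f{\left(8,2 \left(-3\right) + 5 \right)} + c{\left(-15,-60 \right)}\right) = \left(1964 + 571\right) \left(8 - 55\right) = 2535 \left(-47\right) = -119145$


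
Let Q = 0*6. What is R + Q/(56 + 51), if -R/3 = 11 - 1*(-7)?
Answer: -54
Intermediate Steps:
R = -54 (R = -3*(11 - 1*(-7)) = -3*(11 + 7) = -3*18 = -54)
Q = 0
R + Q/(56 + 51) = -54 + 0/(56 + 51) = -54 + 0/107 = -54 + (1/107)*0 = -54 + 0 = -54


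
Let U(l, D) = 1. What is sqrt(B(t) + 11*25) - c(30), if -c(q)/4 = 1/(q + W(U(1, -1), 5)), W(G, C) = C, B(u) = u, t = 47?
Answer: 4/35 + sqrt(322) ≈ 18.059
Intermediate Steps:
c(q) = -4/(5 + q) (c(q) = -4/(q + 5) = -4/(5 + q))
sqrt(B(t) + 11*25) - c(30) = sqrt(47 + 11*25) - (-4)/(5 + 30) = sqrt(47 + 275) - (-4)/35 = sqrt(322) - (-4)/35 = sqrt(322) - 1*(-4/35) = sqrt(322) + 4/35 = 4/35 + sqrt(322)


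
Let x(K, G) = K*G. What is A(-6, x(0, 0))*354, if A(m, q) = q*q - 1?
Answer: -354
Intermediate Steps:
x(K, G) = G*K
A(m, q) = -1 + q² (A(m, q) = q² - 1 = -1 + q²)
A(-6, x(0, 0))*354 = (-1 + (0*0)²)*354 = (-1 + 0²)*354 = (-1 + 0)*354 = -1*354 = -354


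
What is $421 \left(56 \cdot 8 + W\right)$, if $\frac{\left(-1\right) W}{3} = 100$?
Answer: $62308$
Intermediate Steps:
$W = -300$ ($W = \left(-3\right) 100 = -300$)
$421 \left(56 \cdot 8 + W\right) = 421 \left(56 \cdot 8 - 300\right) = 421 \left(448 - 300\right) = 421 \cdot 148 = 62308$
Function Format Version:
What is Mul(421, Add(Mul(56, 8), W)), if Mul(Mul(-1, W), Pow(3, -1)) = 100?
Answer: 62308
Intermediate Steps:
W = -300 (W = Mul(-3, 100) = -300)
Mul(421, Add(Mul(56, 8), W)) = Mul(421, Add(Mul(56, 8), -300)) = Mul(421, Add(448, -300)) = Mul(421, 148) = 62308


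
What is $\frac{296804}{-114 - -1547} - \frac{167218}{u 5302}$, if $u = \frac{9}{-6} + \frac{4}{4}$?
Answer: $\frac{1026450798}{3798883} \approx 270.2$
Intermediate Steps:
$u = - \frac{1}{2}$ ($u = 9 \left(- \frac{1}{6}\right) + 4 \cdot \frac{1}{4} = - \frac{3}{2} + 1 = - \frac{1}{2} \approx -0.5$)
$\frac{296804}{-114 - -1547} - \frac{167218}{u 5302} = \frac{296804}{-114 - -1547} - \frac{167218}{\left(- \frac{1}{2}\right) 5302} = \frac{296804}{-114 + 1547} - \frac{167218}{-2651} = \frac{296804}{1433} - - \frac{167218}{2651} = 296804 \cdot \frac{1}{1433} + \frac{167218}{2651} = \frac{296804}{1433} + \frac{167218}{2651} = \frac{1026450798}{3798883}$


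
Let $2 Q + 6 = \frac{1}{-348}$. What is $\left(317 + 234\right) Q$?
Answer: $- \frac{39691}{24} \approx -1653.8$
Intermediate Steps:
$Q = - \frac{2089}{696}$ ($Q = -3 + \frac{1}{2 \left(-348\right)} = -3 + \frac{1}{2} \left(- \frac{1}{348}\right) = -3 - \frac{1}{696} = - \frac{2089}{696} \approx -3.0014$)
$\left(317 + 234\right) Q = \left(317 + 234\right) \left(- \frac{2089}{696}\right) = 551 \left(- \frac{2089}{696}\right) = - \frac{39691}{24}$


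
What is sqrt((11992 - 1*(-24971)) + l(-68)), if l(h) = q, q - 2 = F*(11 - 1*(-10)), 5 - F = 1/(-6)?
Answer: sqrt(148294)/2 ≈ 192.54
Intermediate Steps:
F = 31/6 (F = 5 - 1/(-6) = 5 - 1*(-1/6) = 5 + 1/6 = 31/6 ≈ 5.1667)
q = 221/2 (q = 2 + 31*(11 - 1*(-10))/6 = 2 + 31*(11 + 10)/6 = 2 + (31/6)*21 = 2 + 217/2 = 221/2 ≈ 110.50)
l(h) = 221/2
sqrt((11992 - 1*(-24971)) + l(-68)) = sqrt((11992 - 1*(-24971)) + 221/2) = sqrt((11992 + 24971) + 221/2) = sqrt(36963 + 221/2) = sqrt(74147/2) = sqrt(148294)/2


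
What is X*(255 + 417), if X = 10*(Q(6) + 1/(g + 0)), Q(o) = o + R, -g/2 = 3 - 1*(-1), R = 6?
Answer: 79800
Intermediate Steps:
g = -8 (g = -2*(3 - 1*(-1)) = -2*(3 + 1) = -2*4 = -8)
Q(o) = 6 + o (Q(o) = o + 6 = 6 + o)
X = 475/4 (X = 10*((6 + 6) + 1/(-8 + 0)) = 10*(12 + 1/(-8)) = 10*(12 - ⅛) = 10*(95/8) = 475/4 ≈ 118.75)
X*(255 + 417) = 475*(255 + 417)/4 = (475/4)*672 = 79800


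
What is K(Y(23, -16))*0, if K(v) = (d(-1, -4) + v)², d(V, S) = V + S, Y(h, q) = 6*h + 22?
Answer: 0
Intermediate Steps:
Y(h, q) = 22 + 6*h
d(V, S) = S + V
K(v) = (-5 + v)² (K(v) = ((-4 - 1) + v)² = (-5 + v)²)
K(Y(23, -16))*0 = (-5 + (22 + 6*23))²*0 = (-5 + (22 + 138))²*0 = (-5 + 160)²*0 = 155²*0 = 24025*0 = 0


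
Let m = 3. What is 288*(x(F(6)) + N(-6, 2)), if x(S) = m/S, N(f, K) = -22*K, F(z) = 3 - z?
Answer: -12960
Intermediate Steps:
x(S) = 3/S
288*(x(F(6)) + N(-6, 2)) = 288*(3/(3 - 1*6) - 22*2) = 288*(3/(3 - 6) - 44) = 288*(3/(-3) - 44) = 288*(3*(-⅓) - 44) = 288*(-1 - 44) = 288*(-45) = -12960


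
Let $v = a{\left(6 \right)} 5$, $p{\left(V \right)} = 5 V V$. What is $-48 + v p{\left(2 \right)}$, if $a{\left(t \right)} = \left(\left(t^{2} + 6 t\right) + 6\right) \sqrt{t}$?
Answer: $-48 + 7800 \sqrt{6} \approx 19058.0$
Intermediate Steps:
$a{\left(t \right)} = \sqrt{t} \left(6 + t^{2} + 6 t\right)$ ($a{\left(t \right)} = \left(6 + t^{2} + 6 t\right) \sqrt{t} = \sqrt{t} \left(6 + t^{2} + 6 t\right)$)
$p{\left(V \right)} = 5 V^{2}$
$v = 390 \sqrt{6}$ ($v = \sqrt{6} \left(6 + 6^{2} + 6 \cdot 6\right) 5 = \sqrt{6} \left(6 + 36 + 36\right) 5 = \sqrt{6} \cdot 78 \cdot 5 = 78 \sqrt{6} \cdot 5 = 390 \sqrt{6} \approx 955.3$)
$-48 + v p{\left(2 \right)} = -48 + 390 \sqrt{6} \cdot 5 \cdot 2^{2} = -48 + 390 \sqrt{6} \cdot 5 \cdot 4 = -48 + 390 \sqrt{6} \cdot 20 = -48 + 7800 \sqrt{6}$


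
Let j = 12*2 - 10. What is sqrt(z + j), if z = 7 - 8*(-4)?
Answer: sqrt(53) ≈ 7.2801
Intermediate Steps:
j = 14 (j = 24 - 10 = 14)
z = 39 (z = 7 + 32 = 39)
sqrt(z + j) = sqrt(39 + 14) = sqrt(53)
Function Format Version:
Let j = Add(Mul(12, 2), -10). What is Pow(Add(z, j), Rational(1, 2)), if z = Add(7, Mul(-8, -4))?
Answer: Pow(53, Rational(1, 2)) ≈ 7.2801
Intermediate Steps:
j = 14 (j = Add(24, -10) = 14)
z = 39 (z = Add(7, 32) = 39)
Pow(Add(z, j), Rational(1, 2)) = Pow(Add(39, 14), Rational(1, 2)) = Pow(53, Rational(1, 2))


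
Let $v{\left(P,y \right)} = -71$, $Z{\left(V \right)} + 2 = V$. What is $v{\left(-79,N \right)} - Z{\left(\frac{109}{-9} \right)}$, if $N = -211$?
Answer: $- \frac{512}{9} \approx -56.889$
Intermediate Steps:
$Z{\left(V \right)} = -2 + V$
$v{\left(-79,N \right)} - Z{\left(\frac{109}{-9} \right)} = -71 - \left(-2 + \frac{109}{-9}\right) = -71 - \left(-2 + 109 \left(- \frac{1}{9}\right)\right) = -71 - \left(-2 - \frac{109}{9}\right) = -71 - - \frac{127}{9} = -71 + \frac{127}{9} = - \frac{512}{9}$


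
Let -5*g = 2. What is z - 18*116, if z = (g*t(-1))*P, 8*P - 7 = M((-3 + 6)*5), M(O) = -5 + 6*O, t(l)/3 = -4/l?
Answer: -10716/5 ≈ -2143.2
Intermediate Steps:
g = -⅖ (g = -⅕*2 = -⅖ ≈ -0.40000)
t(l) = -12/l (t(l) = 3*(-4/l) = -12/l)
P = 23/2 (P = 7/8 + (-5 + 6*((-3 + 6)*5))/8 = 7/8 + (-5 + 6*(3*5))/8 = 7/8 + (-5 + 6*15)/8 = 7/8 + (-5 + 90)/8 = 7/8 + (⅛)*85 = 7/8 + 85/8 = 23/2 ≈ 11.500)
z = -276/5 (z = -(-24)/(5*(-1))*(23/2) = -(-24)*(-1)/5*(23/2) = -⅖*12*(23/2) = -24/5*23/2 = -276/5 ≈ -55.200)
z - 18*116 = -276/5 - 18*116 = -276/5 - 2088 = -10716/5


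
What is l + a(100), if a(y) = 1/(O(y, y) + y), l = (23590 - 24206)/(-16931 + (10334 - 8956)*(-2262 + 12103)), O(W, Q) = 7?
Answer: 13478055/1449204469 ≈ 0.0093003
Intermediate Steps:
l = -616/13543967 (l = -616/(-16931 + 1378*9841) = -616/(-16931 + 13560898) = -616/13543967 ≈ -4.5481e-5)
a(y) = 1/(7 + y)
l + a(100) = -616/13543967 + 1/(7 + 100) = -616/13543967 + 1/107 = 13478055/1449204469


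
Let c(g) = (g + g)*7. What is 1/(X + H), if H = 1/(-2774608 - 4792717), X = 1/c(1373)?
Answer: 145459121150/7548103 ≈ 19271.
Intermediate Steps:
c(g) = 14*g (c(g) = (2*g)*7 = 14*g)
X = 1/19222 (X = 1/(14*1373) = 1/19222 ≈ 5.2024e-5)
H = -1/7567325 (H = 1/(-7567325) = -1/7567325 ≈ -1.3215e-7)
1/(X + H) = 1/(1/19222 - 1/7567325) = 1/(7548103/145459121150) = 145459121150/7548103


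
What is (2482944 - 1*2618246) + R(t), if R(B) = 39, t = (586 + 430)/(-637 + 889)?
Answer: -135263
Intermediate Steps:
t = 254/63 (t = 1016/252 = 1016*(1/252) = 254/63 ≈ 4.0317)
(2482944 - 1*2618246) + R(t) = (2482944 - 1*2618246) + 39 = (2482944 - 2618246) + 39 = -135302 + 39 = -135263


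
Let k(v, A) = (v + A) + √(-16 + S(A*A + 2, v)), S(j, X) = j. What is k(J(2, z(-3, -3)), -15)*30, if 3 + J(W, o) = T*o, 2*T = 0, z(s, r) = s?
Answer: -540 + 30*√211 ≈ -104.22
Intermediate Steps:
T = 0 (T = (½)*0 = 0)
J(W, o) = -3 (J(W, o) = -3 + 0*o = -3 + 0 = -3)
k(v, A) = A + v + √(-14 + A²) (k(v, A) = (v + A) + √(-16 + (A*A + 2)) = (A + v) + √(-16 + (A² + 2)) = (A + v) + √(-16 + (2 + A²)) = (A + v) + √(-14 + A²) = A + v + √(-14 + A²))
k(J(2, z(-3, -3)), -15)*30 = (-15 - 3 + √(-14 + (-15)²))*30 = (-15 - 3 + √(-14 + 225))*30 = (-15 - 3 + √211)*30 = (-18 + √211)*30 = -540 + 30*√211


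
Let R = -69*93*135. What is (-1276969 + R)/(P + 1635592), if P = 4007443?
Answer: -2143264/5643035 ≈ -0.37981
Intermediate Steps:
R = -866295 (R = -6417*135 = -866295)
(-1276969 + R)/(P + 1635592) = (-1276969 - 866295)/(4007443 + 1635592) = -2143264/5643035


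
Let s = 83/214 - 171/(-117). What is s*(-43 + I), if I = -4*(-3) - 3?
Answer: -87465/1391 ≈ -62.879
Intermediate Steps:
I = 9 (I = 12 - 3 = 9)
s = 5145/2782 (s = 83*(1/214) - 171*(-1/117) = 83/214 + 19/13 = 5145/2782 ≈ 1.8494)
s*(-43 + I) = 5145*(-43 + 9)/2782 = (5145/2782)*(-34) = -87465/1391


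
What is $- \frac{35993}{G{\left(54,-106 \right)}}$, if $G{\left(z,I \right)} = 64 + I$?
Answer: $\frac{35993}{42} \approx 856.98$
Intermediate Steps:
$- \frac{35993}{G{\left(54,-106 \right)}} = - \frac{35993}{64 - 106} = - \frac{35993}{-42} = \left(-35993\right) \left(- \frac{1}{42}\right) = \frac{35993}{42}$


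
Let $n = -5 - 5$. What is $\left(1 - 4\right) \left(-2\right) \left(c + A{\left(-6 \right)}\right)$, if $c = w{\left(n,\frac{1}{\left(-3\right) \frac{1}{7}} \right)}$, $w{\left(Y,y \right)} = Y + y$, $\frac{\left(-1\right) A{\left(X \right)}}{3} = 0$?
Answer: $-74$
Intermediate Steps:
$A{\left(X \right)} = 0$ ($A{\left(X \right)} = \left(-3\right) 0 = 0$)
$n = -10$ ($n = -5 - 5 = -10$)
$c = - \frac{37}{3}$ ($c = -10 + \frac{1}{\left(-3\right) \frac{1}{7}} = -10 + \frac{1}{- \frac{3}{7}} = -10 - \frac{7}{3} = - \frac{37}{3} \approx -12.333$)
$\left(1 - 4\right) \left(-2\right) \left(c + A{\left(-6 \right)}\right) = \left(1 - 4\right) \left(-2\right) \left(- \frac{37}{3} + 0\right) = \left(-3\right) \left(-2\right) \left(- \frac{37}{3}\right) = 6 \left(- \frac{37}{3}\right) = -74$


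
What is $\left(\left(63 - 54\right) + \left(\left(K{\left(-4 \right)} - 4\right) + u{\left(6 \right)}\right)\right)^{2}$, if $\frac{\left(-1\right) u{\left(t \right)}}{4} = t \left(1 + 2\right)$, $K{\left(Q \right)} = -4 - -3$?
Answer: $4624$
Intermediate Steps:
$K{\left(Q \right)} = -1$ ($K{\left(Q \right)} = -4 + 3 = -1$)
$u{\left(t \right)} = - 12 t$ ($u{\left(t \right)} = - 4 t \left(1 + 2\right) = - 4 t 3 = - 4 \cdot 3 t = - 12 t$)
$\left(\left(63 - 54\right) + \left(\left(K{\left(-4 \right)} - 4\right) + u{\left(6 \right)}\right)\right)^{2} = \left(\left(63 - 54\right) - 77\right)^{2} = \left(9 - 77\right)^{2} = \left(-68\right)^{2} = 4624$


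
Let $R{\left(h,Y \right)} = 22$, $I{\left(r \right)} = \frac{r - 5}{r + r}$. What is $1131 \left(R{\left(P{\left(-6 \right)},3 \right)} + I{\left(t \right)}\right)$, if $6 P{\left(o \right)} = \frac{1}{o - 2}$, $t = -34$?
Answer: $\frac{1736085}{68} \approx 25531.0$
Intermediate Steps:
$I{\left(r \right)} = \frac{-5 + r}{2 r}$
$P{\left(o \right)} = \frac{1}{6 \left(-2 + o\right)}$ ($P{\left(o \right)} = \frac{1}{6 \left(o - 2\right)} = \frac{1}{6 \left(-2 + o\right)}$)
$1131 \left(R{\left(P{\left(-6 \right)},3 \right)} + I{\left(t \right)}\right) = 1131 \left(22 + \frac{-5 - 34}{2 \left(-34\right)}\right) = 1131 \left(22 + \frac{1}{2} \left(- \frac{1}{34}\right) \left(-39\right)\right) = 1131 \left(22 + \frac{39}{68}\right) = 1131 \cdot \frac{1535}{68} = \frac{1736085}{68}$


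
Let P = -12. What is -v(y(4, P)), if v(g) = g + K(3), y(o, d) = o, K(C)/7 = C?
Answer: -25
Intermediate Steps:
K(C) = 7*C
v(g) = 21 + g (v(g) = g + 7*3 = g + 21 = 21 + g)
-v(y(4, P)) = -(21 + 4) = -1*25 = -25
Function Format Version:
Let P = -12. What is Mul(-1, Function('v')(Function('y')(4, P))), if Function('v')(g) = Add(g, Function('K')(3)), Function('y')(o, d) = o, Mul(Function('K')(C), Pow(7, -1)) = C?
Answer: -25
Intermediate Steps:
Function('K')(C) = Mul(7, C)
Function('v')(g) = Add(21, g) (Function('v')(g) = Add(g, Mul(7, 3)) = Add(g, 21) = Add(21, g))
Mul(-1, Function('v')(Function('y')(4, P))) = Mul(-1, Add(21, 4)) = Mul(-1, 25) = -25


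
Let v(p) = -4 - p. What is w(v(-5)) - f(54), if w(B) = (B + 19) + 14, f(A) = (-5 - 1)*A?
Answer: 358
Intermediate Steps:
f(A) = -6*A
w(B) = 33 + B (w(B) = (19 + B) + 14 = 33 + B)
w(v(-5)) - f(54) = (33 + (-4 - 1*(-5))) - (-6)*54 = (33 + (-4 + 5)) - 1*(-324) = (33 + 1) + 324 = 34 + 324 = 358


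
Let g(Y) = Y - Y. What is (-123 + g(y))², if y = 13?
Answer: 15129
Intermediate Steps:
g(Y) = 0
(-123 + g(y))² = (-123 + 0)² = (-123)² = 15129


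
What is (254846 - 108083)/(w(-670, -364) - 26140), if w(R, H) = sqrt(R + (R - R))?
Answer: -383638482/68330027 - 146763*I*sqrt(670)/683300270 ≈ -5.6145 - 0.0055596*I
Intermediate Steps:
w(R, H) = sqrt(R) (w(R, H) = sqrt(R + 0) = sqrt(R))
(254846 - 108083)/(w(-670, -364) - 26140) = (254846 - 108083)/(sqrt(-670) - 26140) = 146763/(I*sqrt(670) - 26140) = 146763/(-26140 + I*sqrt(670))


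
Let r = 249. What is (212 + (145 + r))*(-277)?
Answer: -167862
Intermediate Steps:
(212 + (145 + r))*(-277) = (212 + (145 + 249))*(-277) = (212 + 394)*(-277) = 606*(-277) = -167862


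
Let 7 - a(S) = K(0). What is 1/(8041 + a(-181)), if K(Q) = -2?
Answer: 1/8050 ≈ 0.00012422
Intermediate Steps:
a(S) = 9 (a(S) = 7 - 1*(-2) = 7 + 2 = 9)
1/(8041 + a(-181)) = 1/(8041 + 9) = 1/8050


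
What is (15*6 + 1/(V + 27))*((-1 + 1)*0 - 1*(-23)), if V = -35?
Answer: 16537/8 ≈ 2067.1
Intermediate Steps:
(15*6 + 1/(V + 27))*((-1 + 1)*0 - 1*(-23)) = (15*6 + 1/(-35 + 27))*((-1 + 1)*0 - 1*(-23)) = (90 + 1/(-8))*(0*0 + 23) = (90 - ⅛)*(0 + 23) = (719/8)*23 = 16537/8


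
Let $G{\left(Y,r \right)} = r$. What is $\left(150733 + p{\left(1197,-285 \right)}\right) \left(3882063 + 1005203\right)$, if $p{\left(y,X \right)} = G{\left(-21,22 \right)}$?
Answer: $736779785830$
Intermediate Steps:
$p{\left(y,X \right)} = 22$
$\left(150733 + p{\left(1197,-285 \right)}\right) \left(3882063 + 1005203\right) = \left(150733 + 22\right) \left(3882063 + 1005203\right) = 150755 \cdot 4887266 = 736779785830$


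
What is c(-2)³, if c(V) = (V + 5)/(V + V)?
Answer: -27/64 ≈ -0.42188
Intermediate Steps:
c(V) = (5 + V)/(2*V) (c(V) = (5 + V)/((2*V)) = (5 + V)*(1/(2*V)) = (5 + V)/(2*V))
c(-2)³ = ((½)*(5 - 2)/(-2))³ = ((½)*(-½)*3)³ = (-¾)³ = -27/64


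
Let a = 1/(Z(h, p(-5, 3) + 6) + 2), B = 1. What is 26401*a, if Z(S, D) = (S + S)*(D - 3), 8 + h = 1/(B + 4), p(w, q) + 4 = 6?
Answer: -26401/76 ≈ -347.38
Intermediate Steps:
p(w, q) = 2 (p(w, q) = -4 + 6 = 2)
h = -39/5 (h = -8 + 1/(1 + 4) = -8 + 1/5 = -8 + ⅕ = -39/5 ≈ -7.8000)
Z(S, D) = 2*S*(-3 + D) (Z(S, D) = (2*S)*(-3 + D) = 2*S*(-3 + D))
a = -1/76 (a = 1/(2*(-39/5)*(-3 + (2 + 6)) + 2) = 1/(2*(-39/5)*(-3 + 8) + 2) = 1/(2*(-39/5)*5 + 2) = 1/(-78 + 2) = 1/(-76) = -1/76 ≈ -0.013158)
26401*a = 26401*(-1/76) = -26401/76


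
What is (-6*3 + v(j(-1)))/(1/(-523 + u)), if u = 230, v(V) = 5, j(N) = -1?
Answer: 3809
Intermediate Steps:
(-6*3 + v(j(-1)))/(1/(-523 + u)) = (-6*3 + 5)/(1/(-523 + 230)) = (-18 + 5)/(1/(-293)) = -13/(-1/293) = -13*(-293) = 3809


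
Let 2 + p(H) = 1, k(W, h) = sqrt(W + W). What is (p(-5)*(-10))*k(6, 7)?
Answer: 20*sqrt(3) ≈ 34.641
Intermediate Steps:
k(W, h) = sqrt(2)*sqrt(W) (k(W, h) = sqrt(2*W) = sqrt(2)*sqrt(W))
p(H) = -1 (p(H) = -2 + 1 = -1)
(p(-5)*(-10))*k(6, 7) = (-1*(-10))*(sqrt(2)*sqrt(6)) = 10*(2*sqrt(3)) = 20*sqrt(3)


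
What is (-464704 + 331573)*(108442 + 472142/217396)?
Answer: -1569303574131897/108698 ≈ -1.4437e+10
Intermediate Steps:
(-464704 + 331573)*(108442 + 472142/217396) = -133131*(108442 + 472142*(1/217396)) = -133131*(108442 + 236071/108698) = -133131*11787664587/108698 = -1569303574131897/108698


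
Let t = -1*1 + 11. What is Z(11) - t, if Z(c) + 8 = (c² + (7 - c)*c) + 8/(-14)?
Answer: 409/7 ≈ 58.429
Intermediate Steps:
Z(c) = -60/7 + c² + c*(7 - c) (Z(c) = -8 + ((c² + (7 - c)*c) + 8/(-14)) = -8 + ((c² + c*(7 - c)) + 8*(-1/14)) = -8 + ((c² + c*(7 - c)) - 4/7) = -8 + (-4/7 + c² + c*(7 - c)) = -60/7 + c² + c*(7 - c))
t = 10 (t = -1 + 11 = 10)
Z(11) - t = (-60/7 + 7*11) - 1*10 = (-60/7 + 77) - 10 = 479/7 - 10 = 409/7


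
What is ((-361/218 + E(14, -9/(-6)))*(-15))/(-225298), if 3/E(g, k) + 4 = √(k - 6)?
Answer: -300495/2013713524 - 135*I*√2/9237218 ≈ -0.00014922 - 2.0668e-5*I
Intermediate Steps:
E(g, k) = 3/(-4 + √(-6 + k)) (E(g, k) = 3/(-4 + √(k - 6)) = 3/(-4 + √(-6 + k)))
((-361/218 + E(14, -9/(-6)))*(-15))/(-225298) = ((-361/218 + 3/(-4 + √(-6 - 9/(-6))))*(-15))/(-225298) = ((-361*1/218 + 3/(-4 + √(-6 - 9*(-⅙))))*(-15))*(-1/225298) = ((-361/218 + 3/(-4 + √(-6 + 3/2)))*(-15))*(-1/225298) = ((-361/218 + 3/(-4 + √(-9/2)))*(-15))*(-1/225298) = ((-361/218 + 3/(-4 + 3*I*√2/2))*(-15))*(-1/225298) = (5415/218 - 45/(-4 + 3*I*√2/2))*(-1/225298) = -5415/49114964 + 45/(225298*(-4 + 3*I*√2/2))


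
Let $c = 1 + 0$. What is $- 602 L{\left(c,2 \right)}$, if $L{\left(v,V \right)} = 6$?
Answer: $-3612$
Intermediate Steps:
$c = 1$
$- 602 L{\left(c,2 \right)} = \left(-602\right) 6 = -3612$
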